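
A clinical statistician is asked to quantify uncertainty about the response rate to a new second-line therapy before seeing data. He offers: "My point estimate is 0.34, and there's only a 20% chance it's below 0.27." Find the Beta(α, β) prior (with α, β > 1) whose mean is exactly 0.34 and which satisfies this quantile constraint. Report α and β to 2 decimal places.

With mean 0.34 fixed, write α = 0.34s, β = 0.66s where s = α+β.
Need P(θ < 0.27) = 0.2 under Beta(0.34s, 0.66s). Normal approximation: (q−m)/√(m(1−m)/s) ≈ z_{0.2} = -0.842, so s ≈ 0.34·0.66·(-0.842)²/(0.27−0.34)² = 32.4.
At s = 32.4: P(θ<0.27) ≈ 0.203. Adjusting to match 0.2 gives s ≈ 33.26.
So α = 0.34·33.26 ≈ 11.31, β = 0.66·33.26 ≈ 21.95.

α ≈ 11.31, β ≈ 21.95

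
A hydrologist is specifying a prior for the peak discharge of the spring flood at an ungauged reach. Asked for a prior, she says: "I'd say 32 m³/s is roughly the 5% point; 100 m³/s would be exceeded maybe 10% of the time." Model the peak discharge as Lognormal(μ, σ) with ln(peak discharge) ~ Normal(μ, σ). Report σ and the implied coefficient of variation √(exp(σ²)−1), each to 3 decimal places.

If T ~ Lognormal(μ,σ) then ln T ~ Normal(μ,σ), so the p-quantile of ln T is μ + z_p·σ.
ln(32) = 3.466 and ln(100) = 4.605; z_{0.05} = -1.645, z_{0.9} = 1.282.
σ = (4.605 − 3.466)/(1.282 − (-1.645)) = 0.389.
μ = 3.466 − (-1.645)·0.389 = 4.106.
CV = √(exp(σ²)−1) = √(exp(0.1516)−1) = 0.405.

σ ≈ 0.389, CV ≈ 0.405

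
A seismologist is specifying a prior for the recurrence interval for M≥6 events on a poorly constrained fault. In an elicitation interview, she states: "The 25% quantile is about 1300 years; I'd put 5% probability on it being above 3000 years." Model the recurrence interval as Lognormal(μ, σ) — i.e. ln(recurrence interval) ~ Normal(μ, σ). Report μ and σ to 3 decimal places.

If T ~ Lognormal(μ,σ) then ln T ~ Normal(μ,σ), so the p-quantile of ln T is μ + z_p·σ.
ln(1300) = 7.17 and ln(3000) = 8.006; z_{0.25} = -0.6745, z_{0.95} = 1.645.
σ = (8.006 − 7.17)/(1.645 − (-0.6745)) = 0.361.
μ = 7.17 − (-0.6745)·0.361 = 7.413.

μ ≈ 7.413, σ ≈ 0.361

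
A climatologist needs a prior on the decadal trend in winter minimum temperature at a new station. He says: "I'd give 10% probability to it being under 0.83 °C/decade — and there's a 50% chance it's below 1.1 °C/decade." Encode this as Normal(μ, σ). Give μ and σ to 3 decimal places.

For Normal(μ,σ), the p-quantile is μ + z_p·σ. Here z_{0.1} = -1.282, z_{0.5} = 0.
So 0.83 = μ − 1.282σ and 1.1 = μ + 0σ.
Subtracting: σ = (1.1 − 0.83)/(0 − (-1.282)) = 0.211.
Then μ = 0.83 − (-1.282)·0.211 = 1.100.

μ = 1.100, σ = 0.211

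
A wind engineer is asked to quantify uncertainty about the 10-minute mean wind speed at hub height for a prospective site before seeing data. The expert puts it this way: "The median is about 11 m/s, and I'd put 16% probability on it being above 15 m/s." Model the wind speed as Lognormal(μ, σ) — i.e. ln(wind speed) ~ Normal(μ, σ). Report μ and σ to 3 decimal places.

If T ~ Lognormal(μ,σ) then ln T ~ Normal(μ,σ), so the p-quantile of ln T is μ + z_p·σ.
ln(11) = 2.398 and ln(15) = 2.708; z_{0.5} = 0, z_{0.84} = 0.9945.
σ = (2.708 − 2.398)/(0.9945 − (0)) = 0.312.
μ = 2.398 − (0)·0.312 = 2.398.

μ ≈ 2.398, σ ≈ 0.312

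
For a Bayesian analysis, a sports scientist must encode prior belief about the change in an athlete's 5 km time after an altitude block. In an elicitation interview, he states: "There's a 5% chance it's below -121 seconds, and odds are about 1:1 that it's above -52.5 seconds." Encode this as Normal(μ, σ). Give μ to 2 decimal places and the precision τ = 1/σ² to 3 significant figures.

μ = -52.50, τ = 0.000577

The p-quantile of Normal(μ,σ) is μ + z_p·σ, with z_{0.05} = -1.645 and z_{0.5} = 0.
Eliminate σ: μ = (z₂·x₁ − z₁·x₂)/(z₂ − z₁) = (0·-121 − (-1.645)·-52.5)/1.645 = -52.50.
Then σ = (x₂ − x₁)/(z₂ − z₁) = (-52.5 − -121)/1.645 = 41.65.
Precision τ = 1/σ² = 1/41.65² = 0.000577.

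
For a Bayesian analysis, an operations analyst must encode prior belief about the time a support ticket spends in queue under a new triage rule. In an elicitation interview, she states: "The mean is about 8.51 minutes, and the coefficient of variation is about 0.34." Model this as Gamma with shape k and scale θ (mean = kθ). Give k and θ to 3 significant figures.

For Gamma(k, scale θ): mean = kθ, variance = kθ², so CV = 1/√k.
CV = 0.34, hence k = 1/CV² = 8.65.
Then θ = mean/k = 8.51/8.65 = 0.984.

k ≈ 8.65, θ ≈ 0.984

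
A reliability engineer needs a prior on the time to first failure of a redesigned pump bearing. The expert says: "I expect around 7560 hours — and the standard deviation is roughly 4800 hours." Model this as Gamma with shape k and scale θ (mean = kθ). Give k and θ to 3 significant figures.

k ≈ 2.48, θ ≈ 3050

For Gamma(k, scale θ): mean = kθ, variance = kθ², so CV = 1/√k.
CV = SD/mean = 4800/7560 = 0.6349, hence k = 1/CV² = 2.48.
Then θ = mean/k = 7560/2.48 = 3050.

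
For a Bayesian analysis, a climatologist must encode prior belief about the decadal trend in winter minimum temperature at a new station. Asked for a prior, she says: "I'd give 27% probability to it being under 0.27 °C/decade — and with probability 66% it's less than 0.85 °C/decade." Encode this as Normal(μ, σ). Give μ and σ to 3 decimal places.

The p-quantile of Normal(μ,σ) is μ + z_p·σ, with z_{0.27} = -0.6128 and z_{0.66} = 0.4125.
Eliminate σ: μ = (z₂·x₁ − z₁·x₂)/(z₂ − z₁) = (0.4125·0.27 − (-0.6128)·0.85)/1.025 = 0.617.
Then σ = (x₂ − x₁)/(z₂ − z₁) = (0.85 − 0.27)/1.025 = 0.566.

μ = 0.617, σ = 0.566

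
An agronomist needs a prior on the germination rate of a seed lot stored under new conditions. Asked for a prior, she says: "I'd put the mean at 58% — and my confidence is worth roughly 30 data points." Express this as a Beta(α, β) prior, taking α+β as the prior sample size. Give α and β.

α = 17.4, β = 12.6

Under the effective-sample-size interpretation, Beta(α, β) has prior mean α/(α+β) and prior sample size α+β.
So α+β = 30 and α/(α+β) = 0.58, giving α = 0.58·30 = 17.4 and β = 30 − 17.4 = 12.6.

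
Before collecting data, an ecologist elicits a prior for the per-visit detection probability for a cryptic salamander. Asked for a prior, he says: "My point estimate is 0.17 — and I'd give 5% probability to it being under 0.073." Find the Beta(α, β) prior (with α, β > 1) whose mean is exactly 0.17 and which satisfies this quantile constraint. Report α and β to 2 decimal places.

α ≈ 5.13, β ≈ 25.03

With mean 0.17 fixed, write α = 0.17s, β = 0.83s where s = α+β.
Need P(θ < 0.073) = 0.05 under Beta(0.17s, 0.83s). Normal approximation: (q−m)/√(m(1−m)/s) ≈ z_{0.05} = -1.64, so s ≈ 0.17·0.83·(-1.64)²/(0.073−0.17)² = 40.6.
At s = 40.6: P(θ<0.073) ≈ 0.026. Adjusting to match 0.05 gives s ≈ 30.16.
So α = 0.17·30.16 ≈ 5.13, β = 0.83·30.16 ≈ 25.03.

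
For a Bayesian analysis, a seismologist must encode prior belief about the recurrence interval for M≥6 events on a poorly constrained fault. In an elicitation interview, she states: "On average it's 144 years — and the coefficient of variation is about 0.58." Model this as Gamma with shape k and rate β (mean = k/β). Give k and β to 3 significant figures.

k ≈ 2.97, β ≈ 0.0206

For Gamma(k, rate β): mean = k/β, variance = k/β², so CV = 1/√k.
CV = 0.58, hence k = 1/CV² = 2.97.
Then β = k/mean = 2.97/144 = 0.0206.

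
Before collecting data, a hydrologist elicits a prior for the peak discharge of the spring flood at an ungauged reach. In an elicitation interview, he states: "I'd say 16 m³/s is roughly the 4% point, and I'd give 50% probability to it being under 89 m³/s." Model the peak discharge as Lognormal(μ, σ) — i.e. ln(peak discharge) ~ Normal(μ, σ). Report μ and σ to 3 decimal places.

If T ~ Lognormal(μ,σ) then ln T ~ Normal(μ,σ), so the p-quantile of ln T is μ + z_p·σ.
ln(16) = 2.773 and ln(89) = 4.489; z_{0.04} = -1.751, z_{0.5} = 0.
σ = (4.489 − 2.773)/(0 − (-1.751)) = 0.980.
μ = 2.773 − (-1.751)·0.980 = 4.489.

μ ≈ 4.489, σ ≈ 0.980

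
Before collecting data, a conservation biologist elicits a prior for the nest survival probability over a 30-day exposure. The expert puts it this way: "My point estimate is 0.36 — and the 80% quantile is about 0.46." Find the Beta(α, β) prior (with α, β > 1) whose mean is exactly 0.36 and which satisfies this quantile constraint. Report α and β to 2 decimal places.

With mean 0.36 fixed, write α = 0.36s, β = 0.64s where s = α+β.
Need P(θ < 0.46) = 0.8 under Beta(0.36s, 0.64s). Normal approximation: (q−m)/√(m(1−m)/s) ≈ z_{0.8} = 0.842, so s ≈ 0.36·0.64·(0.842)²/(0.46−0.36)² = 16.3.
At s = 16.3: P(θ<0.46) ≈ 0.803. Adjusting to match 0.8 gives s ≈ 15.83.
So α = 0.36·15.83 ≈ 5.70, β = 0.64·15.83 ≈ 10.13.

α ≈ 5.70, β ≈ 10.13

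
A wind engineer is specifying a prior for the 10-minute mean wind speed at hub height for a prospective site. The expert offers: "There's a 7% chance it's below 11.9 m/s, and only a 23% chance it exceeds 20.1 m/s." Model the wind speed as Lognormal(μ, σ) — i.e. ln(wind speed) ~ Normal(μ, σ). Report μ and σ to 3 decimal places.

μ ≈ 2.826, σ ≈ 0.237

If T ~ Lognormal(μ,σ) then ln T ~ Normal(μ,σ), so the p-quantile of ln T is μ + z_p·σ.
ln(11.9) = 2.477 and ln(20.1) = 3.001; z_{0.07} = -1.476, z_{0.77} = 0.7388.
σ = (3.001 − 2.477)/(0.7388 − (-1.476)) = 0.237.
μ = 2.477 − (-1.476)·0.237 = 2.826.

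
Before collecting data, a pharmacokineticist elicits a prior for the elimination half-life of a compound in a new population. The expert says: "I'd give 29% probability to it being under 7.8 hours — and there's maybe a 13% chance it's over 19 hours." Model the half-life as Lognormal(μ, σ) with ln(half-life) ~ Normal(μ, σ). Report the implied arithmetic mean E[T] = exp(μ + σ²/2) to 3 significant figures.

If T ~ Lognormal(μ,σ) then ln T ~ Normal(μ,σ), so the p-quantile of ln T is μ + z_p·σ.
ln(7.8) = 2.054 and ln(19) = 2.944; z_{0.29} = -0.5534, z_{0.87} = 1.126.
σ = (2.944 − 2.054)/(1.126 − (-0.5534)) = 0.530.
μ = 2.054 − (-0.5534)·0.530 = 2.347.
E[T] = exp(μ + σ²/2) = exp(2.347 + 0.1405) = 12 hours.

E[T] ≈ 12 hours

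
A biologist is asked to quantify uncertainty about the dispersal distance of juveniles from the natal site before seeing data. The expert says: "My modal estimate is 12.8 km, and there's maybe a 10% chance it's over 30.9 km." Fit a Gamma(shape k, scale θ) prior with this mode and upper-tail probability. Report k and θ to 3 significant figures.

k ≈ 3.47, θ ≈ 5.17

Gamma(k,θ) with k>1 has mode (k−1)θ, so θ = 12.8/(k−1).
Need P(X < 30.9) = 0.9 with θ tied to k this way. Start at k = 2, θ = 12.8: P(X<30.9) ≈ 0.695.
Too low — raise k to concentrate. Iterating converges to k ≈ 3.47.
Then θ = 12.8/(3.47−1) ≈ 5.17.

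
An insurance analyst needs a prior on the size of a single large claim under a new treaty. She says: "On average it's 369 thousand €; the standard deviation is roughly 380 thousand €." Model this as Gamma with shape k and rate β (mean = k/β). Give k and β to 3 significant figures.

For Gamma(k, rate β): mean = k/β, variance = k/β², so CV = 1/√k.
CV = SD/mean = 380/369 = 1.03, hence k = 1/CV² = 0.943.
Then β = k/mean = 0.943/369 = 0.00256.

k ≈ 0.943, β ≈ 0.00256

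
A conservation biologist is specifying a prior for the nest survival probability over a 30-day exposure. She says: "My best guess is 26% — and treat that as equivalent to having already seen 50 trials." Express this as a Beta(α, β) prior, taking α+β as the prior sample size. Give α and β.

Under the effective-sample-size interpretation, Beta(α, β) has prior mean α/(α+β) and prior sample size α+β.
So α+β = 50 and α/(α+β) = 0.26, giving α = 0.26·50 = 13 and β = 50 − 13 = 37.

α = 13, β = 37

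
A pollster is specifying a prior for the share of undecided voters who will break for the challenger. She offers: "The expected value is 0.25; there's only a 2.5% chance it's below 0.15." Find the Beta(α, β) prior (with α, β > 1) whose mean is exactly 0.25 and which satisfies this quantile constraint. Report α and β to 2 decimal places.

With mean 0.25 fixed, write α = 0.25s, β = 0.75s where s = α+β.
Need P(θ < 0.15) = 0.025 under Beta(0.25s, 0.75s). Normal approximation: (q−m)/√(m(1−m)/s) ≈ z_{0.025} = -1.96, so s ≈ 0.25·0.75·(-1.96)²/(0.15−0.25)² = 72.0.
At s = 72.0: P(θ<0.15) ≈ 0.016. Adjusting to match 0.025 gives s ≈ 60.24.
So α = 0.25·60.24 ≈ 15.06, β = 0.75·60.24 ≈ 45.18.

α ≈ 15.06, β ≈ 45.18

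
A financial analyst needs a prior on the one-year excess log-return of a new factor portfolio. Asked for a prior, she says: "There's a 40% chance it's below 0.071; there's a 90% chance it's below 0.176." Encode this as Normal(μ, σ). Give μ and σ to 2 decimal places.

μ = 0.09, σ = 0.07

For Normal(μ,σ), the p-quantile is μ + z_p·σ. Here z_{0.4} = -0.2533, z_{0.9} = 1.282.
So 0.071 = μ − 0.2533σ and 0.176 = μ + 1.282σ.
Subtracting: σ = (0.176 − 0.071)/(1.282 − (-0.2533)) = 0.07.
Then μ = 0.071 − (-0.2533)·0.07 = 0.09.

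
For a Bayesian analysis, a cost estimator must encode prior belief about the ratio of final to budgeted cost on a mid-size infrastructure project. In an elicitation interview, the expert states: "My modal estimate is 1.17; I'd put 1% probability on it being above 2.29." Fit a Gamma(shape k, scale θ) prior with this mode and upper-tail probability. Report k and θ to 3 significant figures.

Gamma(k,θ) with k>1 has mode (k−1)θ, so θ = 1.17/(k−1).
Need P(X < 2.29) = 0.99 with θ tied to k this way. Start at k = 2, θ = 1.17: P(X<2.29) ≈ 0.582.
Too low — raise k to concentrate. Iterating converges to k ≈ 11.9.
Then θ = 1.17/(11.9−1) ≈ 0.107.

k ≈ 11.9, θ ≈ 0.107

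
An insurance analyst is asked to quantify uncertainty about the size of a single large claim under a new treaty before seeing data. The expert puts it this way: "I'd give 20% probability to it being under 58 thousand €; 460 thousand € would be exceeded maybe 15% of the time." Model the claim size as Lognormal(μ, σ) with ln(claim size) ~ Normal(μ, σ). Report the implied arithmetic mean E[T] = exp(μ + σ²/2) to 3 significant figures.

If T ~ Lognormal(μ,σ) then ln T ~ Normal(μ,σ), so the p-quantile of ln T is μ + z_p·σ.
ln(58) = 4.06 and ln(460) = 6.131; z_{0.2} = -0.8416, z_{0.85} = 1.036.
σ = (6.131 − 4.06)/(1.036 − (-0.8416)) = 1.103.
μ = 4.06 − (-0.8416)·1.103 = 4.988.
E[T] = exp(μ + σ²/2) = exp(4.988 + 0.6079) = 269 thousand €.

E[T] ≈ 269 thousand €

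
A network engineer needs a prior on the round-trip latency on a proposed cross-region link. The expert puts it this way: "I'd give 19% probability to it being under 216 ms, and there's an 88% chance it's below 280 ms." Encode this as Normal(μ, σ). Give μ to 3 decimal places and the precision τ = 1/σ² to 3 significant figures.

μ = 243.369, τ = 0.00103

For Normal(μ,σ), the p-quantile is μ + z_p·σ. Here z_{0.19} = -0.8779, z_{0.88} = 1.175.
So 216 = μ − 0.8779σ and 280 = μ + 1.175σ.
Subtracting: σ = (280 − 216)/(1.175 − (-0.8779)) = 31.176.
Then μ = 216 − (-0.8779)·31.176 = 243.369.
Precision τ = 1/σ² = 1/31.18² = 0.00103.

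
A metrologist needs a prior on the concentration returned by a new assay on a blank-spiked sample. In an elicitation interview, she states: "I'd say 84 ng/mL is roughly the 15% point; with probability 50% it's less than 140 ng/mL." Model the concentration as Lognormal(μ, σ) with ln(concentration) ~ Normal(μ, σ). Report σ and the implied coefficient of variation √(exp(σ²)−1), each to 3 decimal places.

σ ≈ 0.493, CV ≈ 0.524

If T ~ Lognormal(μ,σ) then ln T ~ Normal(μ,σ), so the p-quantile of ln T is μ + z_p·σ.
ln(84) = 4.431 and ln(140) = 4.942; z_{0.15} = -1.036, z_{0.5} = 0.
σ = (4.942 − 4.431)/(0 − (-1.036)) = 0.493.
μ = 4.431 − (-1.036)·0.493 = 4.942.
CV = √(exp(σ²)−1) = √(exp(0.2429)−1) = 0.524.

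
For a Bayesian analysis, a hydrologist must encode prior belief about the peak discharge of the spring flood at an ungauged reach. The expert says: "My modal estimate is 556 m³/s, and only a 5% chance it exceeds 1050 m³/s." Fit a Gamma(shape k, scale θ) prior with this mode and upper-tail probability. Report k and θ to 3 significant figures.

k ≈ 7.88, θ ≈ 80.8

Gamma(k,θ) with k>1 has mode (k−1)θ, so θ = 556/(k−1).
Need P(X < 1050) = 0.95 with θ tied to k this way. Start at k = 2, θ = 556: P(X<1050) ≈ 0.563.
Too low — raise k to concentrate. Iterating converges to k ≈ 7.88.
Then θ = 556/(7.88−1) ≈ 80.8.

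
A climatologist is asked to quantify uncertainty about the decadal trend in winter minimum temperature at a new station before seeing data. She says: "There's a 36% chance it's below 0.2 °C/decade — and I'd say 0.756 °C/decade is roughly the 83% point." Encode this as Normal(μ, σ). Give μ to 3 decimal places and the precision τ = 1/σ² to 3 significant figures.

μ = 0.352, τ = 5.57

For Normal(μ,σ), the p-quantile is μ + z_p·σ. Here z_{0.36} = -0.3585, z_{0.83} = 0.9542.
So 0.2 = μ − 0.3585σ and 0.756 = μ + 0.9542σ.
Subtracting: σ = (0.756 − 0.2)/(0.9542 − (-0.3585)) = 0.424.
Then μ = 0.2 − (-0.3585)·0.424 = 0.352.
Precision τ = 1/σ² = 1/0.4236² = 5.57.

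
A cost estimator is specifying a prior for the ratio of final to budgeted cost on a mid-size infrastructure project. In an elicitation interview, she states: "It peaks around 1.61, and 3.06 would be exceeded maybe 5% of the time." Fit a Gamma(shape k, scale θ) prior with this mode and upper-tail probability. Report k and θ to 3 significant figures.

Gamma(k,θ) with k>1 has mode (k−1)θ, so θ = 1.61/(k−1).
Need P(X < 3.06) = 0.95 with θ tied to k this way. Start at k = 2, θ = 1.61: P(X<3.06) ≈ 0.566.
Too low — raise k to concentrate. Iterating converges to k ≈ 7.74.
Then θ = 1.61/(7.74−1) ≈ 0.239.

k ≈ 7.74, θ ≈ 0.239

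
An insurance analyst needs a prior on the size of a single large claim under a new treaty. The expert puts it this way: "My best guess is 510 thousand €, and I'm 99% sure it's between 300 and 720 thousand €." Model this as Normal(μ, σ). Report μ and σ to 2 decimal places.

μ = 510.00, σ = 81.53

A symmetric 99% interval runs μ ± z·σ with z = 2.576.
Half-width = 210, so σ = 210/2.576 = 81.53.
μ is the stated best guess, 510.00.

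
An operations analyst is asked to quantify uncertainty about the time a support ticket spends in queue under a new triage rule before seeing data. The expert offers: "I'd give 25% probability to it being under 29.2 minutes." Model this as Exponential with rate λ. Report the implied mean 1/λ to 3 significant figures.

P(T < 29.2) = 1 − e^(−λ·29.2) = 0.25, so λ = −ln(1−0.25)/29.2 = −ln(0.75)/29.2 = 0.00985.
Mean = 1/λ = 102 minutes.

mean ≈ 102 minutes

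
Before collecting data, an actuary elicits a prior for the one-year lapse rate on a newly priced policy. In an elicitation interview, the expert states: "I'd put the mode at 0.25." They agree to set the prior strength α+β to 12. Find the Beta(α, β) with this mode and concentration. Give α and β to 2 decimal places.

For α,β > 1 the Beta mode is (α−1)/(α+β−2). With α+β = 12, the mode is (α−1)/10.
Set (α−1)/10 = 0.25 → α = 1 + 0.25·10 = 3.50.
β = 12 − α = 8.50.

α = 3.50, β = 8.50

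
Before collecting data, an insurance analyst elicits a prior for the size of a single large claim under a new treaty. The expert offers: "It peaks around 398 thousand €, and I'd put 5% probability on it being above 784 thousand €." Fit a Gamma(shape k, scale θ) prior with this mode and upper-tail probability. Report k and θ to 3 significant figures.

Gamma(k,θ) with k>1 has mode (k−1)θ, so θ = 398/(k−1).
Need P(X < 784) = 0.95 with θ tied to k this way. Start at k = 2, θ = 398: P(X<784) ≈ 0.586.
Too low — raise k to concentrate. Iterating converges to k ≈ 7.04.
Then θ = 398/(7.04−1) ≈ 65.9.

k ≈ 7.04, θ ≈ 65.9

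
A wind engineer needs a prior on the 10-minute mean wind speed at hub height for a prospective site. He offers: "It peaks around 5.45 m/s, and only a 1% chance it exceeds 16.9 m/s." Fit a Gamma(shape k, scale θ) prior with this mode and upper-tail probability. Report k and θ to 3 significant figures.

k ≈ 4.49, θ ≈ 1.56

Gamma(k,θ) with k>1 has mode (k−1)θ, so θ = 5.45/(k−1).
Need P(X < 16.9) = 0.99 with θ tied to k this way. Start at k = 2, θ = 5.45: P(X<16.9) ≈ 0.815.
Too low — raise k to concentrate. Iterating converges to k ≈ 4.49.
Then θ = 5.45/(4.49−1) ≈ 1.56.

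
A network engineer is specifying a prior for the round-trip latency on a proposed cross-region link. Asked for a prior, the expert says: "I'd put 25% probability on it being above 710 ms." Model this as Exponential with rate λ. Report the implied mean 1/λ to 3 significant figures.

mean ≈ 512 ms

P(T > 710.0) = e^(−λ·710.0) = 0.25, so λ = −ln(0.25)/710.0 = 0.00195.
Mean = 1/λ = 512 ms.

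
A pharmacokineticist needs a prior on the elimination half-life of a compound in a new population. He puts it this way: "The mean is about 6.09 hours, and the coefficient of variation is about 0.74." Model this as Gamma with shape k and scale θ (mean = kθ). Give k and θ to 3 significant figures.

k ≈ 1.83, θ ≈ 3.33

For Gamma(k, scale θ): mean = kθ, variance = kθ², so CV = 1/√k.
CV = 0.74, hence k = 1/CV² = 1.83.
Then θ = mean/k = 6.09/1.83 = 3.33.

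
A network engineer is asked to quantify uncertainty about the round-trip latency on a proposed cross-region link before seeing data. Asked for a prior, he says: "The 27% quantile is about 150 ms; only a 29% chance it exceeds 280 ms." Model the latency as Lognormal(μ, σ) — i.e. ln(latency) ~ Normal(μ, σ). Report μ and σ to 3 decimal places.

μ ≈ 5.339, σ ≈ 0.535

If T ~ Lognormal(μ,σ) then ln T ~ Normal(μ,σ), so the p-quantile of ln T is μ + z_p·σ.
ln(150) = 5.011 and ln(280) = 5.635; z_{0.27} = -0.6128, z_{0.71} = 0.5534.
σ = (5.635 − 5.011)/(0.5534 − (-0.6128)) = 0.535.
μ = 5.011 − (-0.6128)·0.535 = 5.339.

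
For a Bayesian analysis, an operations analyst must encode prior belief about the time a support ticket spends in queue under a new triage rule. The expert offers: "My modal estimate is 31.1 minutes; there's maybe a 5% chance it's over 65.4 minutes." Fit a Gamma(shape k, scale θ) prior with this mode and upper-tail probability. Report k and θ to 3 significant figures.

Gamma(k,θ) with k>1 has mode (k−1)θ, so θ = 31.1/(k−1).
Need P(X < 65.4) = 0.95 with θ tied to k this way. Start at k = 2, θ = 31.1: P(X<65.4) ≈ 0.621.
Too low — raise k to concentrate. Iterating converges to k ≈ 6.
Then θ = 31.1/(6−1) ≈ 6.22.

k ≈ 6, θ ≈ 6.22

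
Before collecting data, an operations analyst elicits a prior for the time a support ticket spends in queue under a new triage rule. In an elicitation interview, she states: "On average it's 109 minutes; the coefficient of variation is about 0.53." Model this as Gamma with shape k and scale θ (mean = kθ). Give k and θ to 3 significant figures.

For Gamma(k, scale θ): mean = kθ, variance = kθ², so CV = 1/√k.
CV = 0.53, hence k = 1/CV² = 3.56.
Then θ = mean/k = 109/3.56 = 30.6.

k ≈ 3.56, θ ≈ 30.6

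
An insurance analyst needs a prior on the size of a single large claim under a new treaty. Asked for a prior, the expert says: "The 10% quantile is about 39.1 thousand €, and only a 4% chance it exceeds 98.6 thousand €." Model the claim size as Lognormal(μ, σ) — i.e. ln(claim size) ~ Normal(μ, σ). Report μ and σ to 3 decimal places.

μ ≈ 4.057, σ ≈ 0.305

If T ~ Lognormal(μ,σ) then ln T ~ Normal(μ,σ), so the p-quantile of ln T is μ + z_p·σ.
ln(39.1) = 3.666 and ln(98.6) = 4.591; z_{0.1} = -1.282, z_{0.96} = 1.751.
σ = (4.591 − 3.666)/(1.751 − (-1.282)) = 0.305.
μ = 3.666 − (-1.282)·0.305 = 4.057.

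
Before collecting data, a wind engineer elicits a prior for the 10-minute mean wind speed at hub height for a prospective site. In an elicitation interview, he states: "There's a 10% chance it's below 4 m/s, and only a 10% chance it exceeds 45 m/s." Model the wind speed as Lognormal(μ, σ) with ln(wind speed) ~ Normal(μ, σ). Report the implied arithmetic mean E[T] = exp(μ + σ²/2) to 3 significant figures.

E[T] ≈ 21 m/s

If T ~ Lognormal(μ,σ) then ln T ~ Normal(μ,σ), so the p-quantile of ln T is μ + z_p·σ.
ln(4) = 1.386 and ln(45) = 3.807; z_{0.1} = -1.282, z_{0.9} = 1.282.
σ = (3.807 − 1.386)/(1.282 − (-1.282)) = 0.944.
μ = 1.386 − (-1.282)·0.944 = 2.596.
E[T] = exp(μ + σ²/2) = exp(2.596 + 0.4459) = 21 m/s.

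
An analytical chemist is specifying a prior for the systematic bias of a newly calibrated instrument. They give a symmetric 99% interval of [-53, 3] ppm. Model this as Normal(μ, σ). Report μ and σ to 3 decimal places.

μ = -25.000, σ = 10.870

A symmetric 99% interval runs μ ± z·σ with z = 2.576.
Half-width = 28, so σ = 28/2.576 = 10.870.
μ is the interval midpoint, -25.000.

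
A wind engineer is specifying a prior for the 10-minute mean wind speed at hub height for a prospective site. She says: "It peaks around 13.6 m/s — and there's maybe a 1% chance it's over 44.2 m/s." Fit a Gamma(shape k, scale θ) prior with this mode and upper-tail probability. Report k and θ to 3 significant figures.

k ≈ 4.18, θ ≈ 4.28

Gamma(k,θ) with k>1 has mode (k−1)θ, so θ = 13.6/(k−1).
Need P(X < 44.2) = 0.99 with θ tied to k this way. Start at k = 2, θ = 13.6: P(X<44.2) ≈ 0.835.
Too low — raise k to concentrate. Iterating converges to k ≈ 4.18.
Then θ = 13.6/(4.18−1) ≈ 4.28.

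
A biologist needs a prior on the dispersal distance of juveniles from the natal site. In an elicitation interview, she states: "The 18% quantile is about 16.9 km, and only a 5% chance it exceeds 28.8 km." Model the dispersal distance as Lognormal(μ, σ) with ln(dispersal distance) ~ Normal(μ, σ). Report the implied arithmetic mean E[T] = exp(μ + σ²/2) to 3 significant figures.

E[T] ≈ 20.9 km

If T ~ Lognormal(μ,σ) then ln T ~ Normal(μ,σ), so the p-quantile of ln T is μ + z_p·σ.
ln(16.9) = 2.827 and ln(28.8) = 3.36; z_{0.18} = -0.9154, z_{0.95} = 1.645.
σ = (3.36 − 2.827)/(1.645 − (-0.9154)) = 0.208.
μ = 2.827 − (-0.9154)·0.208 = 3.018.
E[T] = exp(μ + σ²/2) = exp(3.018 + 0.0217) = 20.9 km.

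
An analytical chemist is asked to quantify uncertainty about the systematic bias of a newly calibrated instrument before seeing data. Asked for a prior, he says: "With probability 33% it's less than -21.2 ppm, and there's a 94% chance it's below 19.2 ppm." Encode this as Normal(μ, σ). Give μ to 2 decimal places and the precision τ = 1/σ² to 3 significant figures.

μ = -12.29, τ = 0.00244

The p-quantile of Normal(μ,σ) is μ + z_p·σ, with z_{0.33} = -0.4399 and z_{0.94} = 1.555.
Eliminate σ: μ = (z₂·x₁ − z₁·x₂)/(z₂ − z₁) = (1.555·-21.2 − (-0.4399)·19.2)/1.995 = -12.29.
Then σ = (x₂ − x₁)/(z₂ − z₁) = (19.2 − -21.2)/1.995 = 20.25.
Precision τ = 1/σ² = 1/20.25² = 0.00244.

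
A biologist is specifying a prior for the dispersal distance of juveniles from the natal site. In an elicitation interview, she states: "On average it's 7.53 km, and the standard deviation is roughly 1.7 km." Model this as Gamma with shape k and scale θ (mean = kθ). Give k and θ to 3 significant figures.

k ≈ 19.6, θ ≈ 0.384

For Gamma(k, scale θ): mean = kθ, variance = kθ², so CV = 1/√k.
CV = SD/mean = 1.7/7.53 = 0.2258, hence k = 1/CV² = 19.6.
Then θ = mean/k = 7.53/19.6 = 0.384.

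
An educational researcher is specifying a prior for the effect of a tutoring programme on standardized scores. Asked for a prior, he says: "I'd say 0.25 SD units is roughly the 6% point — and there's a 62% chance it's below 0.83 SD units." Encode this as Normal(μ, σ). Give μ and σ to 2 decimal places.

The p-quantile of Normal(μ,σ) is μ + z_p·σ, with z_{0.06} = -1.555 and z_{0.62} = 0.3055.
Eliminate σ: μ = (z₂·x₁ − z₁·x₂)/(z₂ − z₁) = (0.3055·0.25 − (-1.555)·0.83)/1.86 = 0.73.
Then σ = (x₂ − x₁)/(z₂ − z₁) = (0.83 − 0.25)/1.86 = 0.31.

μ = 0.73, σ = 0.31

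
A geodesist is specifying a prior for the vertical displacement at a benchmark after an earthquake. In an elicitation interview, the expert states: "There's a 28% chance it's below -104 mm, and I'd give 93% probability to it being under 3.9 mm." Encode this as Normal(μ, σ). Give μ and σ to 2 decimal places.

μ = -73.45, σ = 52.41

For Normal(μ,σ), the p-quantile is μ + z_p·σ. Here z_{0.28} = -0.5828, z_{0.93} = 1.476.
So -104 = μ − 0.5828σ and 3.9 = μ + 1.476σ.
Subtracting: σ = (3.9 − -104)/(1.476 − (-0.5828)) = 52.41.
Then μ = -104 − (-0.5828)·52.41 = -73.45.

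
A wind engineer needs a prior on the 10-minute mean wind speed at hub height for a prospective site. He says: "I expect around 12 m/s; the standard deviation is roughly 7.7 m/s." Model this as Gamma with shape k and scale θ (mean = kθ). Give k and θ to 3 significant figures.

For Gamma(k, scale θ): mean = kθ, variance = kθ², so CV = 1/√k.
CV = SD/mean = 7.7/12 = 0.6417, hence k = 1/CV² = 2.43.
Then θ = mean/k = 12/2.43 = 4.94.

k ≈ 2.43, θ ≈ 4.94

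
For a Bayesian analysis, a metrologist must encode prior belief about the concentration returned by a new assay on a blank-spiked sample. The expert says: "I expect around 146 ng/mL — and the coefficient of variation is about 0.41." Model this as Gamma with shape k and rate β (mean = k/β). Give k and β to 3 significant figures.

k ≈ 5.95, β ≈ 0.0407

For Gamma(k, rate β): mean = k/β, variance = k/β², so CV = 1/√k.
CV = 0.41, hence k = 1/CV² = 5.95.
Then β = k/mean = 5.95/146 = 0.0407.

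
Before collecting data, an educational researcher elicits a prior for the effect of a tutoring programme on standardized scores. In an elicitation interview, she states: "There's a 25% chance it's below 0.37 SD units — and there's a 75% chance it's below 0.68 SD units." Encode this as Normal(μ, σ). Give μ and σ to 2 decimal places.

μ = 0.53, σ = 0.23

The p-quantile of Normal(μ,σ) is μ + z_p·σ, with z_{0.25} = -0.6745 and z_{0.75} = 0.6745.
Eliminate σ: μ = (z₂·x₁ − z₁·x₂)/(z₂ − z₁) = (0.6745·0.37 − (-0.6745)·0.68)/1.349 = 0.53.
Then σ = (x₂ − x₁)/(z₂ − z₁) = (0.68 − 0.37)/1.349 = 0.23.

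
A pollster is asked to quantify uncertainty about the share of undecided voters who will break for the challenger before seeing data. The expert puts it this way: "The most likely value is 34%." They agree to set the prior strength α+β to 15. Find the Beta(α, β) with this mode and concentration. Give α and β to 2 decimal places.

α = 5.42, β = 9.58

For α,β > 1 the Beta mode is (α−1)/(α+β−2). With α+β = 15, the mode is (α−1)/13.
Set (α−1)/13 = 0.34 → α = 1 + 0.34·13 = 5.42.
β = 15 − α = 9.58.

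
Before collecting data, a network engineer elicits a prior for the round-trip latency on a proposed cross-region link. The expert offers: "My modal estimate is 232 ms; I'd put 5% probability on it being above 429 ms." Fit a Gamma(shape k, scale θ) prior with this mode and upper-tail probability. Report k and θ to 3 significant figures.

k ≈ 8.37, θ ≈ 31.5

Gamma(k,θ) with k>1 has mode (k−1)θ, so θ = 232/(k−1).
Need P(X < 429) = 0.95 with θ tied to k this way. Start at k = 2, θ = 232: P(X<429) ≈ 0.552.
Too low — raise k to concentrate. Iterating converges to k ≈ 8.37.
Then θ = 232/(8.37−1) ≈ 31.5.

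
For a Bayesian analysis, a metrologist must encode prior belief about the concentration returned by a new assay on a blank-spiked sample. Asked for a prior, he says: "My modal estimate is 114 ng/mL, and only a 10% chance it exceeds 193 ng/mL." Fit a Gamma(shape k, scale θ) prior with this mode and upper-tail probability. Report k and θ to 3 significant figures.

k ≈ 7.83, θ ≈ 16.7

Gamma(k,θ) with k>1 has mode (k−1)θ, so θ = 114/(k−1).
Need P(X < 193) = 0.9 with θ tied to k this way. Start at k = 2, θ = 114: P(X<193) ≈ 0.505.
Too low — raise k to concentrate. Iterating converges to k ≈ 7.83.
Then θ = 114/(7.83−1) ≈ 16.7.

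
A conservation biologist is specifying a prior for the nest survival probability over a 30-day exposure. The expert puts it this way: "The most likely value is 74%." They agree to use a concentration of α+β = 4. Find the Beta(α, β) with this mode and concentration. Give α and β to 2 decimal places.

For α,β > 1 the Beta mode is (α−1)/(α+β−2). With α+β = 4, the mode is (α−1)/2.
Set (α−1)/2 = 0.74 → α = 1 + 0.74·2 = 2.48.
β = 4 − α = 1.52.

α = 2.48, β = 1.52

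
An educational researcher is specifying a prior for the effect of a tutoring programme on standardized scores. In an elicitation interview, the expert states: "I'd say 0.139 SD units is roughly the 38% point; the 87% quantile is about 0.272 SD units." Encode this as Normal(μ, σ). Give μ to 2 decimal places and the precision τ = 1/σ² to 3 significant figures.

μ = 0.17, τ = 116

For Normal(μ,σ), the p-quantile is μ + z_p·σ. Here z_{0.38} = -0.3055, z_{0.87} = 1.126.
So 0.139 = μ − 0.3055σ and 0.272 = μ + 1.126σ.
Subtracting: σ = (0.272 − 0.139)/(1.126 − (-0.3055)) = 0.09.
Then μ = 0.139 − (-0.3055)·0.09 = 0.17.
Precision τ = 1/σ² = 1/0.09289² = 116.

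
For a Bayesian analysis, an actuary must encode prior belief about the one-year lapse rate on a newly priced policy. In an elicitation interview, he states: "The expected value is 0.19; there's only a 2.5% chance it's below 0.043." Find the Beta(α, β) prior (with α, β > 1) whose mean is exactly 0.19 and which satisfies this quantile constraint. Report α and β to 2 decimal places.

α ≈ 2.94, β ≈ 12.52

With mean 0.19 fixed, write α = 0.19s, β = 0.81s where s = α+β.
Need P(θ < 0.043) = 0.025 under Beta(0.19s, 0.81s). Normal approximation: (q−m)/√(m(1−m)/s) ≈ z_{0.025} = -1.96, so s ≈ 0.19·0.81·(-1.96)²/(0.043−0.19)² = 27.4.
At s = 27.4: P(θ<0.043) ≈ 0.003. Adjusting to match 0.025 gives s ≈ 15.46.
So α = 0.19·15.46 ≈ 2.94, β = 0.81·15.46 ≈ 12.52.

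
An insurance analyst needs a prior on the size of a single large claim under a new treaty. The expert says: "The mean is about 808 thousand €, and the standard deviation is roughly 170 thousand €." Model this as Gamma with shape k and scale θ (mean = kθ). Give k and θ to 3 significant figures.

For Gamma(k, scale θ): mean = kθ, variance = kθ², so CV = 1/√k.
CV = SD/mean = 170/808 = 0.2104, hence k = 1/CV² = 22.6.
Then θ = mean/k = 808/22.6 = 35.8.

k ≈ 22.6, θ ≈ 35.8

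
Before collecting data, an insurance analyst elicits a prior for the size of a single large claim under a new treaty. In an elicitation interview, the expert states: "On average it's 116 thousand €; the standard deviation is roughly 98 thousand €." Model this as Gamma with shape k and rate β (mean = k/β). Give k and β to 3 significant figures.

For Gamma(k, rate β): mean = k/β, variance = k/β², so CV = 1/√k.
CV = SD/mean = 98/116 = 0.8448, hence k = 1/CV² = 1.4.
Then β = k/mean = 1.4/116 = 0.0121.

k ≈ 1.4, β ≈ 0.0121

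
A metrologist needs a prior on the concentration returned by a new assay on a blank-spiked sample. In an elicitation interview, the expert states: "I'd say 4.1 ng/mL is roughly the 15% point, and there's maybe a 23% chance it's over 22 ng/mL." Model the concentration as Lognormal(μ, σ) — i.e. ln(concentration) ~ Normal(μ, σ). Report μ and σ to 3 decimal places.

μ ≈ 2.392, σ ≈ 0.946

If T ~ Lognormal(μ,σ) then ln T ~ Normal(μ,σ), so the p-quantile of ln T is μ + z_p·σ.
ln(4.1) = 1.411 and ln(22) = 3.091; z_{0.15} = -1.036, z_{0.77} = 0.7388.
σ = (3.091 − 1.411)/(0.7388 − (-1.036)) = 0.946.
μ = 1.411 − (-1.036)·0.946 = 2.392.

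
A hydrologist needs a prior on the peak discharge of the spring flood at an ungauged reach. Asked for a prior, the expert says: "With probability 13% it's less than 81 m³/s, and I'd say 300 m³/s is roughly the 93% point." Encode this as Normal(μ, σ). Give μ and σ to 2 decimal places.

μ = 175.80, σ = 84.16

For Normal(μ,σ), the p-quantile is μ + z_p·σ. Here z_{0.13} = -1.126, z_{0.93} = 1.476.
So 81 = μ − 1.126σ and 300 = μ + 1.476σ.
Subtracting: σ = (300 − 81)/(1.476 − (-1.126)) = 84.16.
Then μ = 81 − (-1.126)·84.16 = 175.80.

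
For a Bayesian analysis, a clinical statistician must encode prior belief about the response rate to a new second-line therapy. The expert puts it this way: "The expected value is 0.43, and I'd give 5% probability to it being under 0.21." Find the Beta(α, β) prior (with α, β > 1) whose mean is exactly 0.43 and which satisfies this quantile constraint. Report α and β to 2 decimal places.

α ≈ 5.13, β ≈ 6.80

With mean 0.43 fixed, write α = 0.43s, β = 0.57s where s = α+β.
Need P(θ < 0.21) = 0.05 under Beta(0.43s, 0.57s). Normal approximation: (q−m)/√(m(1−m)/s) ≈ z_{0.05} = -1.64, so s ≈ 0.43·0.57·(-1.64)²/(0.21−0.43)² = 13.7.
At s = 13.7: P(θ<0.21) ≈ 0.038. Adjusting to match 0.05 gives s ≈ 11.93.
So α = 0.43·11.93 ≈ 5.13, β = 0.57·11.93 ≈ 6.80.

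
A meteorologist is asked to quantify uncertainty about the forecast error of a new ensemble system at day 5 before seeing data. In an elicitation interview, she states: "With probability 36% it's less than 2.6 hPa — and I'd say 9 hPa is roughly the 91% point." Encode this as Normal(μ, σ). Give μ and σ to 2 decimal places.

μ = 3.95, σ = 3.77

The p-quantile of Normal(μ,σ) is μ + z_p·σ, with z_{0.36} = -0.3585 and z_{0.91} = 1.341.
Eliminate σ: μ = (z₂·x₁ − z₁·x₂)/(z₂ − z₁) = (1.341·2.6 − (-0.3585)·9)/1.699 = 3.95.
Then σ = (x₂ − x₁)/(z₂ − z₁) = (9 − 2.6)/1.699 = 3.77.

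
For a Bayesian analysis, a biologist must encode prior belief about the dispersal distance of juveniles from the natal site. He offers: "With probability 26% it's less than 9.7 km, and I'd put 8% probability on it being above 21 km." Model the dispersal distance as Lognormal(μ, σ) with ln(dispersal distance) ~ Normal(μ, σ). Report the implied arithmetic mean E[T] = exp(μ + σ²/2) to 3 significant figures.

E[T] ≈ 13.3 km

If T ~ Lognormal(μ,σ) then ln T ~ Normal(μ,σ), so the p-quantile of ln T is μ + z_p·σ.
ln(9.7) = 2.272 and ln(21) = 3.045; z_{0.26} = -0.6433, z_{0.92} = 1.405.
σ = (3.045 − 2.272)/(1.405 − (-0.6433)) = 0.377.
μ = 2.272 − (-0.6433)·0.377 = 2.515.
E[T] = exp(μ + σ²/2) = exp(2.515 + 0.0711) = 13.3 km.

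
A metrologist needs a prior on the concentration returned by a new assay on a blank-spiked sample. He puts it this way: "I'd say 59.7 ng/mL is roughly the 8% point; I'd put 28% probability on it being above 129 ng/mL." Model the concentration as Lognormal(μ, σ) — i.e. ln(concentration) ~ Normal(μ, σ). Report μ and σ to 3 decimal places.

μ ≈ 4.634, σ ≈ 0.388

If T ~ Lognormal(μ,σ) then ln T ~ Normal(μ,σ), so the p-quantile of ln T is μ + z_p·σ.
ln(59.7) = 4.089 and ln(129) = 4.86; z_{0.08} = -1.405, z_{0.72} = 0.5828.
σ = (4.86 − 4.089)/(0.5828 − (-1.405)) = 0.388.
μ = 4.089 − (-1.405)·0.388 = 4.634.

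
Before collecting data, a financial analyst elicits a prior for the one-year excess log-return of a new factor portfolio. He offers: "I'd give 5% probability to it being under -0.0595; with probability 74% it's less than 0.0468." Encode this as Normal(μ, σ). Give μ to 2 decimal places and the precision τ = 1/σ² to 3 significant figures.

μ = 0.02, τ = 463

For Normal(μ,σ), the p-quantile is μ + z_p·σ. Here z_{0.05} = -1.645, z_{0.74} = 0.6433.
So -0.0595 = μ − 1.645σ and 0.0468 = μ + 0.6433σ.
Subtracting: σ = (0.0468 − -0.0595)/(0.6433 − (-1.645)) = 0.05.
Then μ = -0.0595 − (-1.645)·0.05 = 0.02.
Precision τ = 1/σ² = 1/0.04646² = 463.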